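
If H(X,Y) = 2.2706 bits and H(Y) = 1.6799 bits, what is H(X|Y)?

Chain rule: H(X,Y) = H(X|Y) + H(Y)
H(X|Y) = H(X,Y) - H(Y) = 2.2706 - 1.6799 = 0.5907 bits


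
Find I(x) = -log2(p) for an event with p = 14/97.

Information content I(x) = -log₂(p(x))
I = -log₂(14/97) = -log₂(0.1443)
I = 2.7926 bits


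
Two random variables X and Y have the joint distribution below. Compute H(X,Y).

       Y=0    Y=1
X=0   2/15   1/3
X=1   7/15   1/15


H(X,Y) = -Σ p(x,y) log₂ p(x,y)
  p(0,0)=2/15: -0.1333 × log₂(0.1333) = 0.3876
  p(0,1)=1/3: -0.3333 × log₂(0.3333) = 0.5283
  p(1,0)=7/15: -0.4667 × log₂(0.4667) = 0.5131
  p(1,1)=1/15: -0.0667 × log₂(0.0667) = 0.2605
H(X,Y) = 1.6895 bits


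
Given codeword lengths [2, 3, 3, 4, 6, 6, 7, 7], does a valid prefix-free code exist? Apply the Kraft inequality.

Kraft inequality: Σ 2^(-l_i) ≤ 1 for prefix-free code
Calculating: 2^(-2) + 2^(-3) + 2^(-3) + 2^(-4) + 2^(-6) + 2^(-6) + 2^(-7) + 2^(-7)
= 0.25 + 0.125 + 0.125 + 0.0625 + 0.015625 + 0.015625 + 0.0078125 + 0.0078125
= 0.6094
Since 0.6094 ≤ 1, prefix-free code exists


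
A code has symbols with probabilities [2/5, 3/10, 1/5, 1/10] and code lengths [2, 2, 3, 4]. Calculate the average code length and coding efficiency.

Average length L = Σ p_i × l_i = 2.4000 bits
Entropy H = 1.8464 bits
Efficiency η = H/L × 100% = 76.93%


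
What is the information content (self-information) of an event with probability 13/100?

Information content I(x) = -log₂(p(x))
I = -log₂(13/100) = -log₂(0.1300)
I = 2.9434 bits


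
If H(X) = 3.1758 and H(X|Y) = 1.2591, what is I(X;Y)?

I(X;Y) = H(X) - H(X|Y)
I(X;Y) = 3.1758 - 1.2591 = 1.9167 bits


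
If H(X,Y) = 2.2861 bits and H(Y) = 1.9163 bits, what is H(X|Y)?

Chain rule: H(X,Y) = H(X|Y) + H(Y)
H(X|Y) = H(X,Y) - H(Y) = 2.2861 - 1.9163 = 0.3698 bits


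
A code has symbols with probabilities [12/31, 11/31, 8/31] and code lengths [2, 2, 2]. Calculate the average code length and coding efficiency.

Average length L = Σ p_i × l_i = 2.0000 bits
Entropy H = 1.5647 bits
Efficiency η = H/L × 100% = 78.24%


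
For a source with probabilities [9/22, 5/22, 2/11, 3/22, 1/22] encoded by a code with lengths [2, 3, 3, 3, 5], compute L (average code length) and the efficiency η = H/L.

Average length L = Σ p_i × l_i = 2.6818 bits
Entropy H = 2.0552 bits
Efficiency η = H/L × 100% = 76.63%


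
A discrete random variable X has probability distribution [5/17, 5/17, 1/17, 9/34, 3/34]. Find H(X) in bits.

H(X) = -Σ p(x) log₂ p(x)
  -5/17 × log₂(5/17) = 0.5193
  -5/17 × log₂(5/17) = 0.5193
  -1/17 × log₂(1/17) = 0.2404
  -9/34 × log₂(9/34) = 0.5076
  -3/34 × log₂(3/34) = 0.3090
H(X) = 2.0956 bits


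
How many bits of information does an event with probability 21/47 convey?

Information content I(x) = -log₂(p(x))
I = -log₂(21/47) = -log₂(0.4468)
I = 1.1623 bits


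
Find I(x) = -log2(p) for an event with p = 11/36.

Information content I(x) = -log₂(p(x))
I = -log₂(11/36) = -log₂(0.3056)
I = 1.7105 bits


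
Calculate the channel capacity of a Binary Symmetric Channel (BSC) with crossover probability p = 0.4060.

For BSC with error probability p:
C = 1 - H(p) where H(p) is binary entropy
H(0.4060) = -0.4060 × log₂(0.4060) - 0.5940 × log₂(0.5940)
H(p) = 0.9744
C = 1 - 0.9744 = 0.0256 bits/use


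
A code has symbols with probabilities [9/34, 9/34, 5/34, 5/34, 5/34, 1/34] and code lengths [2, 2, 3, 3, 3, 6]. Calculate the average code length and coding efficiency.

Average length L = Σ p_i × l_i = 2.5588 bits
Entropy H = 2.3849 bits
Efficiency η = H/L × 100% = 93.20%


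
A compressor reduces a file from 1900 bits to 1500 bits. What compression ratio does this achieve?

Compression ratio = Original / Compressed
= 1900 / 1500 = 1.27:1


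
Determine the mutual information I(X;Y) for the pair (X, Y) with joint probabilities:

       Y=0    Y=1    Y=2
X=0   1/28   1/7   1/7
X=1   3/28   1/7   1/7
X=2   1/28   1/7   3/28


H(X) = 1.5722, H(Y) = 1.4972, H(X,Y) = 3.0391
I(X;Y) = H(X) + H(Y) - H(X,Y) = 0.0303 bits


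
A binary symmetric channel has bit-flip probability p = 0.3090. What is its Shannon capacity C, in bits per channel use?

For BSC with error probability p:
C = 1 - H(p) where H(p) is binary entropy
H(0.3090) = -0.3090 × log₂(0.3090) - 0.6910 × log₂(0.6910)
H(p) = 0.8920
C = 1 - 0.8920 = 0.1080 bits/use


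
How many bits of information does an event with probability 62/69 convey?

Information content I(x) = -log₂(p(x))
I = -log₂(62/69) = -log₂(0.8986)
I = 0.1543 bits


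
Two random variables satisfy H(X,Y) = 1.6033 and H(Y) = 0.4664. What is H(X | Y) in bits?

Chain rule: H(X,Y) = H(X|Y) + H(Y)
H(X|Y) = H(X,Y) - H(Y) = 1.6033 - 0.4664 = 1.1369 bits


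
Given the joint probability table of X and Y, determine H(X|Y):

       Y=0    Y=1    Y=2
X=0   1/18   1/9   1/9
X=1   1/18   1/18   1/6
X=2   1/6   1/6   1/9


H(X|Y) = Σ_y p(y) H(X|Y=y)
  p(Y=0) = 5/18, H(X|Y=0) = 1.3710
  p(Y=1) = 1/3, H(X|Y=1) = 1.4591
  p(Y=2) = 7/18, H(X|Y=2) = 1.5567
H(X|Y) = 0.2778×1.3710 + 0.3333×1.4591 + 0.3889×1.5567 = 1.4726 bits


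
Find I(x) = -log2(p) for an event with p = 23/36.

Information content I(x) = -log₂(p(x))
I = -log₂(23/36) = -log₂(0.6389)
I = 0.6464 bits


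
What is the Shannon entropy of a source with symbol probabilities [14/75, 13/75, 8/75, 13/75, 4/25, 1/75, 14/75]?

H(X) = -Σ p(x) log₂ p(x)
  -14/75 × log₂(14/75) = 0.4520
  -13/75 × log₂(13/75) = 0.4383
  -8/75 × log₂(8/75) = 0.3444
  -13/75 × log₂(13/75) = 0.4383
  -4/25 × log₂(4/25) = 0.4230
  -1/75 × log₂(1/75) = 0.0831
  -14/75 × log₂(14/75) = 0.4520
H(X) = 2.6310 bits


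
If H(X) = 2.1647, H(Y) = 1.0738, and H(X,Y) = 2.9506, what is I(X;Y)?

I(X;Y) = H(X) + H(Y) - H(X,Y)
I(X;Y) = 2.1647 + 1.0738 - 2.9506 = 0.2879 bits


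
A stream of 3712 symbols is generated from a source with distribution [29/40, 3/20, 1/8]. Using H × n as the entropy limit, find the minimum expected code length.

Entropy H = 1.1219 bits/symbol
Minimum bits = H × n = 1.1219 × 3712
= 4164.52 bits


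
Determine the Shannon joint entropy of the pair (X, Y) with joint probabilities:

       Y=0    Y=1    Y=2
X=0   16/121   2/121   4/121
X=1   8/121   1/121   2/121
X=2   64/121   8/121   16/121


H(X,Y) = -Σ p(x,y) log₂ p(x,y)
  p(0,0)=16/121: -0.1322 × log₂(0.1322) = 0.3860
  p(0,1)=2/121: -0.0165 × log₂(0.0165) = 0.0978
  p(0,2)=4/121: -0.0331 × log₂(0.0331) = 0.1626
  p(1,0)=8/121: -0.0661 × log₂(0.0661) = 0.2591
  p(1,1)=1/121: -0.0083 × log₂(0.0083) = 0.0572
  p(1,2)=2/121: -0.0165 × log₂(0.0165) = 0.0978
  p(2,0)=64/121: -0.5289 × log₂(0.5289) = 0.4860
  p(2,1)=8/121: -0.0661 × log₂(0.0661) = 0.2591
  p(2,2)=16/121: -0.1322 × log₂(0.1322) = 0.3860
H(X,Y) = 2.1916 bits


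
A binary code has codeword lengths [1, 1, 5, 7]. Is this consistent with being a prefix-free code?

Kraft inequality: Σ 2^(-l_i) ≤ 1 for prefix-free code
Calculating: 2^(-1) + 2^(-1) + 2^(-5) + 2^(-7)
= 0.5 + 0.5 + 0.03125 + 0.0078125
= 1.0391
Since 1.0391 > 1, prefix-free code does not exist


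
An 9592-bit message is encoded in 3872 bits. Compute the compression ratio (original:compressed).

Compression ratio = Original / Compressed
= 9592 / 3872 = 2.48:1


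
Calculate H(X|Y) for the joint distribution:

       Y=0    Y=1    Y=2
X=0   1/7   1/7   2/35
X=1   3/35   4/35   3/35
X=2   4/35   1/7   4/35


H(X|Y) = Σ_y p(y) H(X|Y=y)
  p(Y=0) = 12/35, H(X|Y=0) = 1.5546
  p(Y=1) = 2/5, H(X|Y=1) = 1.5774
  p(Y=2) = 9/35, H(X|Y=2) = 1.5305
H(X|Y) = 0.3429×1.5546 + 0.4000×1.5774 + 0.2571×1.5305 = 1.5575 bits


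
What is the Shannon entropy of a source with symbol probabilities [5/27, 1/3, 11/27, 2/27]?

H(X) = -Σ p(x) log₂ p(x)
  -5/27 × log₂(5/27) = 0.4505
  -1/3 × log₂(1/3) = 0.5283
  -11/27 × log₂(11/27) = 0.5278
  -2/27 × log₂(2/27) = 0.2781
H(X) = 1.7848 bits


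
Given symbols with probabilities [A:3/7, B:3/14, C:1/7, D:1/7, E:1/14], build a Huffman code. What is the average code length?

Huffman tree construction:
Combine smallest probabilities repeatedly
Resulting codes:
  A: 0 (length 1)
  B: 111 (length 3)
  C: 101 (length 3)
  D: 110 (length 3)
  E: 100 (length 3)
Average length = Σ p(s) × length(s) = 2.1429 bits


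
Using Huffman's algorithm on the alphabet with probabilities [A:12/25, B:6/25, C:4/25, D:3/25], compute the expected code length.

Huffman tree construction:
Combine smallest probabilities repeatedly
Resulting codes:
  A: 0 (length 1)
  B: 10 (length 2)
  C: 111 (length 3)
  D: 110 (length 3)
Average length = Σ p(s) × length(s) = 1.8000 bits


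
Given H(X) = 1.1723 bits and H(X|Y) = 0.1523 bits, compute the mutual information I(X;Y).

I(X;Y) = H(X) - H(X|Y)
I(X;Y) = 1.1723 - 0.1523 = 1.02 bits


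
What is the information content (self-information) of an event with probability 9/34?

Information content I(x) = -log₂(p(x))
I = -log₂(9/34) = -log₂(0.2647)
I = 1.9175 bits


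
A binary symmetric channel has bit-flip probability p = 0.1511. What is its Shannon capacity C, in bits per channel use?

For BSC with error probability p:
C = 1 - H(p) where H(p) is binary entropy
H(0.1511) = -0.1511 × log₂(0.1511) - 0.8489 × log₂(0.8489)
H(p) = 0.6126
C = 1 - 0.6126 = 0.3874 bits/use


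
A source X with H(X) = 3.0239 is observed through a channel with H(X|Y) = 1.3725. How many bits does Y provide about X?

I(X;Y) = H(X) - H(X|Y)
I(X;Y) = 3.0239 - 1.3725 = 1.6514 bits


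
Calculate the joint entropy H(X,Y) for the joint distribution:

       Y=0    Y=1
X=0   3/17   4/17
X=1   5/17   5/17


H(X,Y) = -Σ p(x,y) log₂ p(x,y)
  p(0,0)=3/17: -0.1765 × log₂(0.1765) = 0.4416
  p(0,1)=4/17: -0.2353 × log₂(0.2353) = 0.4912
  p(1,0)=5/17: -0.2941 × log₂(0.2941) = 0.5193
  p(1,1)=5/17: -0.2941 × log₂(0.2941) = 0.5193
H(X,Y) = 1.9713 bits


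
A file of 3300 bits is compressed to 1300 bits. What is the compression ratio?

Compression ratio = Original / Compressed
= 3300 / 1300 = 2.54:1


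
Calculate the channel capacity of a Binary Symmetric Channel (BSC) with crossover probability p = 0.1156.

For BSC with error probability p:
C = 1 - H(p) where H(p) is binary entropy
H(0.1156) = -0.1156 × log₂(0.1156) - 0.8844 × log₂(0.8844)
H(p) = 0.5166
C = 1 - 0.5166 = 0.4834 bits/use


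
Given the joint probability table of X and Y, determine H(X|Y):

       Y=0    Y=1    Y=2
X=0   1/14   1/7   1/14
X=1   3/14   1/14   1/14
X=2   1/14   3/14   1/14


H(X|Y) = Σ_y p(y) H(X|Y=y)
  p(Y=0) = 5/14, H(X|Y=0) = 1.3710
  p(Y=1) = 3/7, H(X|Y=1) = 1.4591
  p(Y=2) = 3/14, H(X|Y=2) = 1.5850
H(X|Y) = 0.3571×1.3710 + 0.4286×1.4591 + 0.2143×1.5850 = 1.4546 bits


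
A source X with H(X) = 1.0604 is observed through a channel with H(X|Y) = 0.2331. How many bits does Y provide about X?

I(X;Y) = H(X) - H(X|Y)
I(X;Y) = 1.0604 - 0.2331 = 0.8273 bits


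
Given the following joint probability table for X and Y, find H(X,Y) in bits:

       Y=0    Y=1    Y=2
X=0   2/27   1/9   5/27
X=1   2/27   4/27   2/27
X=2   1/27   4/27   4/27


H(X,Y) = -Σ p(x,y) log₂ p(x,y)
  p(0,0)=2/27: -0.0741 × log₂(0.0741) = 0.2781
  p(0,1)=1/9: -0.1111 × log₂(0.1111) = 0.3522
  p(0,2)=5/27: -0.1852 × log₂(0.1852) = 0.4505
  p(1,0)=2/27: -0.0741 × log₂(0.0741) = 0.2781
  p(1,1)=4/27: -0.1481 × log₂(0.1481) = 0.4081
  p(1,2)=2/27: -0.0741 × log₂(0.0741) = 0.2781
  p(2,0)=1/27: -0.0370 × log₂(0.0370) = 0.1761
  p(2,1)=4/27: -0.1481 × log₂(0.1481) = 0.4081
  p(2,2)=4/27: -0.1481 × log₂(0.1481) = 0.4081
H(X,Y) = 3.0377 bits


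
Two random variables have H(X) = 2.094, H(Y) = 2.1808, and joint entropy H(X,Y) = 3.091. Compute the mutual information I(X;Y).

I(X;Y) = H(X) + H(Y) - H(X,Y)
I(X;Y) = 2.094 + 2.1808 - 3.091 = 1.1838 bits


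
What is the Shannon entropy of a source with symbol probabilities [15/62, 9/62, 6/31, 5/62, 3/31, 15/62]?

H(X) = -Σ p(x) log₂ p(x)
  -15/62 × log₂(15/62) = 0.4953
  -9/62 × log₂(9/62) = 0.4042
  -6/31 × log₂(6/31) = 0.4586
  -5/62 × log₂(5/62) = 0.2929
  -3/31 × log₂(3/31) = 0.3261
  -15/62 × log₂(15/62) = 0.4953
H(X) = 2.4723 bits


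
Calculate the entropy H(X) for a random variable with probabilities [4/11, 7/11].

H(X) = -Σ p(x) log₂ p(x)
  -4/11 × log₂(4/11) = 0.5307
  -7/11 × log₂(7/11) = 0.4150
H(X) = 0.9457 bits


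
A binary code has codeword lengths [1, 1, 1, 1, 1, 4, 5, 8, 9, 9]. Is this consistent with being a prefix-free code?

Kraft inequality: Σ 2^(-l_i) ≤ 1 for prefix-free code
Calculating: 2^(-1) + 2^(-1) + 2^(-1) + 2^(-1) + 2^(-1) + 2^(-4) + 2^(-5) + 2^(-8) + 2^(-9) + 2^(-9)
= 0.5 + 0.5 + 0.5 + 0.5 + 0.5 + 0.0625 + 0.03125 + 0.00390625 + 0.001953125 + 0.001953125
= 2.6016
Since 2.6016 > 1, prefix-free code does not exist


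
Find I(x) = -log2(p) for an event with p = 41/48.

Information content I(x) = -log₂(p(x))
I = -log₂(41/48) = -log₂(0.8542)
I = 0.2274 bits


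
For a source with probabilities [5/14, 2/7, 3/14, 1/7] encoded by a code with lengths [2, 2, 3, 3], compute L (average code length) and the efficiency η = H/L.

Average length L = Σ p_i × l_i = 2.3571 bits
Entropy H = 1.9242 bits
Efficiency η = H/L × 100% = 81.63%


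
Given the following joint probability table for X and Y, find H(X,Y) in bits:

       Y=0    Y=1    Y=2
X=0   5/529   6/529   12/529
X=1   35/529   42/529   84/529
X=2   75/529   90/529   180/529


H(X,Y) = -Σ p(x,y) log₂ p(x,y)
  p(0,0)=5/529: -0.0095 × log₂(0.0095) = 0.0636
  p(0,1)=6/529: -0.0113 × log₂(0.0113) = 0.0733
  p(0,2)=12/529: -0.0227 × log₂(0.0227) = 0.1239
  p(1,0)=35/529: -0.0662 × log₂(0.0662) = 0.2592
  p(1,1)=42/529: -0.0794 × log₂(0.0794) = 0.2902
  p(1,2)=84/529: -0.1588 × log₂(0.1588) = 0.4216
  p(2,0)=75/529: -0.1418 × log₂(0.1418) = 0.3996
  p(2,1)=90/529: -0.1701 × log₂(0.1701) = 0.4347
  p(2,2)=180/529: -0.3403 × log₂(0.3403) = 0.5292
H(X,Y) = 2.5952 bits


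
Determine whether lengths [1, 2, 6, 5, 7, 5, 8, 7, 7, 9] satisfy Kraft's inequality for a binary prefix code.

Kraft inequality: Σ 2^(-l_i) ≤ 1 for prefix-free code
Calculating: 2^(-1) + 2^(-2) + 2^(-6) + 2^(-5) + 2^(-7) + 2^(-5) + 2^(-8) + 2^(-7) + 2^(-7) + 2^(-9)
= 0.5 + 0.25 + 0.015625 + 0.03125 + 0.0078125 + 0.03125 + 0.00390625 + 0.0078125 + 0.0078125 + 0.001953125
= 0.8574
Since 0.8574 ≤ 1, prefix-free code exists


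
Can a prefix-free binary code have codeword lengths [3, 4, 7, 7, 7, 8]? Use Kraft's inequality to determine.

Kraft inequality: Σ 2^(-l_i) ≤ 1 for prefix-free code
Calculating: 2^(-3) + 2^(-4) + 2^(-7) + 2^(-7) + 2^(-7) + 2^(-8)
= 0.125 + 0.0625 + 0.0078125 + 0.0078125 + 0.0078125 + 0.00390625
= 0.2148
Since 0.2148 ≤ 1, prefix-free code exists


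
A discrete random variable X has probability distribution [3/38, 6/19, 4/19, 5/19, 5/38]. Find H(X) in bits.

H(X) = -Σ p(x) log₂ p(x)
  -3/38 × log₂(3/38) = 0.2892
  -6/19 × log₂(6/19) = 0.5251
  -4/19 × log₂(4/19) = 0.4732
  -5/19 × log₂(5/19) = 0.5068
  -5/38 × log₂(5/38) = 0.3850
H(X) = 2.1794 bits


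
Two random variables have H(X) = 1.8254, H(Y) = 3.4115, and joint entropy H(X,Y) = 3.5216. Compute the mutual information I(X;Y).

I(X;Y) = H(X) + H(Y) - H(X,Y)
I(X;Y) = 1.8254 + 3.4115 - 3.5216 = 1.7153 bits


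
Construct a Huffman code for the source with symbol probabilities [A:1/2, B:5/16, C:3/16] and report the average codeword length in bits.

Huffman tree construction:
Combine smallest probabilities repeatedly
Resulting codes:
  A: 0 (length 1)
  B: 11 (length 2)
  C: 10 (length 2)
Average length = Σ p(s) × length(s) = 1.5000 bits


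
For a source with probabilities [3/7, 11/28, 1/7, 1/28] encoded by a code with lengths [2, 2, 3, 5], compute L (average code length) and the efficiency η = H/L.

Average length L = Σ p_i × l_i = 2.2500 bits
Entropy H = 1.6262 bits
Efficiency η = H/L × 100% = 72.27%


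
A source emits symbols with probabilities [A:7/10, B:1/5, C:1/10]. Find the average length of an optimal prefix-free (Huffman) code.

Huffman tree construction:
Combine smallest probabilities repeatedly
Resulting codes:
  A: 1 (length 1)
  B: 01 (length 2)
  C: 00 (length 2)
Average length = Σ p(s) × length(s) = 1.3000 bits


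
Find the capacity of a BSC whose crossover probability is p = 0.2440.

For BSC with error probability p:
C = 1 - H(p) where H(p) is binary entropy
H(0.2440) = -0.2440 × log₂(0.2440) - 0.7560 × log₂(0.7560)
H(p) = 0.8016
C = 1 - 0.8016 = 0.1984 bits/use


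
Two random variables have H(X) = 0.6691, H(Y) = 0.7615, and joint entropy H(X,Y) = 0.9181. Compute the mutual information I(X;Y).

I(X;Y) = H(X) + H(Y) - H(X,Y)
I(X;Y) = 0.6691 + 0.7615 - 0.9181 = 0.5125 bits


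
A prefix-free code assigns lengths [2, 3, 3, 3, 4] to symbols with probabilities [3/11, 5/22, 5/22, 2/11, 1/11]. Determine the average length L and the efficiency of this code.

Average length L = Σ p_i × l_i = 2.8182 bits
Entropy H = 2.2445 bits
Efficiency η = H/L × 100% = 79.64%


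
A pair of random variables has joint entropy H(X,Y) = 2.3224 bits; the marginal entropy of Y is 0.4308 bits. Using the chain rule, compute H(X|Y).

Chain rule: H(X,Y) = H(X|Y) + H(Y)
H(X|Y) = H(X,Y) - H(Y) = 2.3224 - 0.4308 = 1.8916 bits


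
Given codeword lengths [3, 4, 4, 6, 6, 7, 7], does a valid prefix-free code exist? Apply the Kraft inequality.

Kraft inequality: Σ 2^(-l_i) ≤ 1 for prefix-free code
Calculating: 2^(-3) + 2^(-4) + 2^(-4) + 2^(-6) + 2^(-6) + 2^(-7) + 2^(-7)
= 0.125 + 0.0625 + 0.0625 + 0.015625 + 0.015625 + 0.0078125 + 0.0078125
= 0.2969
Since 0.2969 ≤ 1, prefix-free code exists


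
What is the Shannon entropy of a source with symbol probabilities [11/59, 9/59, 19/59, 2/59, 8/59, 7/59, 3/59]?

H(X) = -Σ p(x) log₂ p(x)
  -11/59 × log₂(11/59) = 0.4518
  -9/59 × log₂(9/59) = 0.4138
  -19/59 × log₂(19/59) = 0.5264
  -2/59 × log₂(2/59) = 0.1655
  -8/59 × log₂(8/59) = 0.3909
  -7/59 × log₂(7/59) = 0.3649
  -3/59 × log₂(3/59) = 0.2185
H(X) = 2.5318 bits


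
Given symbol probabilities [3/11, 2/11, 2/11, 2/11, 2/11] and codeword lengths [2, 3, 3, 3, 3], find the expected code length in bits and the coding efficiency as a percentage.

Average length L = Σ p_i × l_i = 2.7273 bits
Entropy H = 2.2999 bits
Efficiency η = H/L × 100% = 84.33%


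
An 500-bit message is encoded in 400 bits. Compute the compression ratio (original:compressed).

Compression ratio = Original / Compressed
= 500 / 400 = 1.25:1


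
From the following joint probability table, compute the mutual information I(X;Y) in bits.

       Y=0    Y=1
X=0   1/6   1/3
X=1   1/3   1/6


H(X) = 1.0000, H(Y) = 1.0000, H(X,Y) = 1.9183
I(X;Y) = H(X) + H(Y) - H(X,Y) = 0.0817 bits


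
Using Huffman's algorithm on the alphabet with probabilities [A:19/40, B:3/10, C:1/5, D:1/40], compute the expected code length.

Huffman tree construction:
Combine smallest probabilities repeatedly
Resulting codes:
  A: 0 (length 1)
  B: 11 (length 2)
  C: 101 (length 3)
  D: 100 (length 3)
Average length = Σ p(s) × length(s) = 1.7500 bits


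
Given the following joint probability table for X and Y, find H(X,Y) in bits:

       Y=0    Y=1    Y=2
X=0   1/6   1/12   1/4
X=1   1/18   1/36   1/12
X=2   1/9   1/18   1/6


H(X,Y) = -Σ p(x,y) log₂ p(x,y)
  p(0,0)=1/6: -0.1667 × log₂(0.1667) = 0.4308
  p(0,1)=1/12: -0.0833 × log₂(0.0833) = 0.2987
  p(0,2)=1/4: -0.2500 × log₂(0.2500) = 0.5000
  p(1,0)=1/18: -0.0556 × log₂(0.0556) = 0.2317
  p(1,1)=1/36: -0.0278 × log₂(0.0278) = 0.1436
  p(1,2)=1/12: -0.0833 × log₂(0.0833) = 0.2987
  p(2,0)=1/9: -0.1111 × log₂(0.1111) = 0.3522
  p(2,1)=1/18: -0.0556 × log₂(0.0556) = 0.2317
  p(2,2)=1/6: -0.1667 × log₂(0.1667) = 0.4308
H(X,Y) = 2.9183 bits


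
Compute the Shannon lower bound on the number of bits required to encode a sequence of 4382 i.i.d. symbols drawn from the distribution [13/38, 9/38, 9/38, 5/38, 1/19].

Entropy H = 2.1223 bits/symbol
Minimum bits = H × n = 2.1223 × 4382
= 9299.90 bits


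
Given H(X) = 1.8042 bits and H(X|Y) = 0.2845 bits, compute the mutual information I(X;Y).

I(X;Y) = H(X) - H(X|Y)
I(X;Y) = 1.8042 - 0.2845 = 1.5197 bits


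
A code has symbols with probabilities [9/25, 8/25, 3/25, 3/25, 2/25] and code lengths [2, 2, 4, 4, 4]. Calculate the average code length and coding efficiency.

Average length L = Σ p_i × l_i = 2.6400 bits
Entropy H = 2.0823 bits
Efficiency η = H/L × 100% = 78.87%


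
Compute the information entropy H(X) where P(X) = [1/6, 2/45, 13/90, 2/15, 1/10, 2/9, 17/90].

H(X) = -Σ p(x) log₂ p(x)
  -1/6 × log₂(1/6) = 0.4308
  -2/45 × log₂(2/45) = 0.1996
  -13/90 × log₂(13/90) = 0.4032
  -2/15 × log₂(2/15) = 0.3876
  -1/10 × log₂(1/10) = 0.3322
  -2/9 × log₂(2/9) = 0.4822
  -17/90 × log₂(17/90) = 0.4542
H(X) = 2.6898 bits


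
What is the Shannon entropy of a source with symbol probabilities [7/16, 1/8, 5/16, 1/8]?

H(X) = -Σ p(x) log₂ p(x)
  -7/16 × log₂(7/16) = 0.5218
  -1/8 × log₂(1/8) = 0.3750
  -5/16 × log₂(5/16) = 0.5244
  -1/8 × log₂(1/8) = 0.3750
H(X) = 1.7962 bits


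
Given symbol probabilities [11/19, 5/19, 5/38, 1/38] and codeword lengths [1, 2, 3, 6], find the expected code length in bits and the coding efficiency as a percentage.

Average length L = Σ p_i × l_i = 1.6579 bits
Entropy H = 1.4864 bits
Efficiency η = H/L × 100% = 89.66%


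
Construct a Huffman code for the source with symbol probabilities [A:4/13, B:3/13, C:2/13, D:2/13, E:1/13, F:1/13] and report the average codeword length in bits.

Huffman tree construction:
Combine smallest probabilities repeatedly
Resulting codes:
  A: 10 (length 2)
  B: 01 (length 2)
  C: 110 (length 3)
  D: 111 (length 3)
  E: 000 (length 3)
  F: 001 (length 3)
Average length = Σ p(s) × length(s) = 2.4615 bits


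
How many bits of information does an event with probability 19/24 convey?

Information content I(x) = -log₂(p(x))
I = -log₂(19/24) = -log₂(0.7917)
I = 0.3370 bits


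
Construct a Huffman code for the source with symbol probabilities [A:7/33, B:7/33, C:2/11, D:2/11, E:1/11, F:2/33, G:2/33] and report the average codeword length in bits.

Huffman tree construction:
Combine smallest probabilities repeatedly
Resulting codes:
  A: 00 (length 2)
  B: 01 (length 2)
  C: 110 (length 3)
  D: 111 (length 3)
  E: 100 (length 3)
  F: 1010 (length 4)
  G: 1011 (length 4)
Average length = Σ p(s) × length(s) = 2.6970 bits


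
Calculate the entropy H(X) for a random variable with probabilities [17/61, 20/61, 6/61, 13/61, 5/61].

H(X) = -Σ p(x) log₂ p(x)
  -17/61 × log₂(17/61) = 0.5137
  -20/61 × log₂(20/61) = 0.5275
  -6/61 × log₂(6/61) = 0.3291
  -13/61 × log₂(13/61) = 0.4753
  -5/61 × log₂(5/61) = 0.2958
H(X) = 2.1414 bits


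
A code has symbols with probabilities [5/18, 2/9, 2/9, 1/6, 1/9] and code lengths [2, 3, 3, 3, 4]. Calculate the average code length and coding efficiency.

Average length L = Σ p_i × l_i = 2.8333 bits
Entropy H = 2.2608 bits
Efficiency η = H/L × 100% = 79.79%


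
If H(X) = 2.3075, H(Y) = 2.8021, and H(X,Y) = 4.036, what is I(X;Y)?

I(X;Y) = H(X) + H(Y) - H(X,Y)
I(X;Y) = 2.3075 + 2.8021 - 4.036 = 1.0736 bits


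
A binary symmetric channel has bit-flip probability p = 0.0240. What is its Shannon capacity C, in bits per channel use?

For BSC with error probability p:
C = 1 - H(p) where H(p) is binary entropy
H(0.0240) = -0.0240 × log₂(0.0240) - 0.9760 × log₂(0.9760)
H(p) = 0.1633
C = 1 - 0.1633 = 0.8367 bits/use


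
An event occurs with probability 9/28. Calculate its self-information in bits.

Information content I(x) = -log₂(p(x))
I = -log₂(9/28) = -log₂(0.3214)
I = 1.6374 bits


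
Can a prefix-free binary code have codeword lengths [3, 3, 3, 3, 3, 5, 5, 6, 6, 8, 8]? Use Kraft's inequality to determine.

Kraft inequality: Σ 2^(-l_i) ≤ 1 for prefix-free code
Calculating: 2^(-3) + 2^(-3) + 2^(-3) + 2^(-3) + 2^(-3) + 2^(-5) + 2^(-5) + 2^(-6) + 2^(-6) + 2^(-8) + 2^(-8)
= 0.125 + 0.125 + 0.125 + 0.125 + 0.125 + 0.03125 + 0.03125 + 0.015625 + 0.015625 + 0.00390625 + 0.00390625
= 0.7266
Since 0.7266 ≤ 1, prefix-free code exists


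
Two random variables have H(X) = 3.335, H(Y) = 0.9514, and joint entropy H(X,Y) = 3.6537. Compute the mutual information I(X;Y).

I(X;Y) = H(X) + H(Y) - H(X,Y)
I(X;Y) = 3.335 + 0.9514 - 3.6537 = 0.6327 bits


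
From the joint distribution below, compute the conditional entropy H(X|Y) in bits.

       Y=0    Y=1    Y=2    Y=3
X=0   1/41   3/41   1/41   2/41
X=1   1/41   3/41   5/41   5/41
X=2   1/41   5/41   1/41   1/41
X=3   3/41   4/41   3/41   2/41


H(X|Y) = Σ_y p(y) H(X|Y=y)
  p(Y=0) = 6/41, H(X|Y=0) = 1.7925
  p(Y=1) = 15/41, H(X|Y=1) = 1.9656
  p(Y=2) = 10/41, H(X|Y=2) = 1.6855
  p(Y=3) = 10/41, H(X|Y=3) = 1.7610
H(X|Y) = 0.1463×1.7925 + 0.3659×1.9656 + 0.2439×1.6855 + 0.2439×1.7610 = 1.8220 bits


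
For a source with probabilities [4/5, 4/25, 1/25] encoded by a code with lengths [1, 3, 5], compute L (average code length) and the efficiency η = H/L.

Average length L = Σ p_i × l_i = 1.4800 bits
Entropy H = 0.8663 bits
Efficiency η = H/L × 100% = 58.53%


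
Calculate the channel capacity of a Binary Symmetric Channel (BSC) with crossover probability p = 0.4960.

For BSC with error probability p:
C = 1 - H(p) where H(p) is binary entropy
H(0.4960) = -0.4960 × log₂(0.4960) - 0.5040 × log₂(0.5040)
H(p) = 1.0000
C = 1 - 1.0000 = 0.0000 bits/use


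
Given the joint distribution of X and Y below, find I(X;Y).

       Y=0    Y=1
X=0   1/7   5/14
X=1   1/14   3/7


H(X) = 1.0000, H(Y) = 0.7496, H(X,Y) = 1.7274
I(X;Y) = H(X) + H(Y) - H(X,Y) = 0.0222 bits


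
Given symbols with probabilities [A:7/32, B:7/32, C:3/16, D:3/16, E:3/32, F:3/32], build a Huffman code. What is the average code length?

Huffman tree construction:
Combine smallest probabilities repeatedly
Resulting codes:
  A: 01 (length 2)
  B: 10 (length 2)
  C: 110 (length 3)
  D: 111 (length 3)
  E: 000 (length 3)
  F: 001 (length 3)
Average length = Σ p(s) × length(s) = 2.5625 bits


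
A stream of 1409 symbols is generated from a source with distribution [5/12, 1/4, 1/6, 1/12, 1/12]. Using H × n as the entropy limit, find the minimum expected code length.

Entropy H = 2.0546 bits/symbol
Minimum bits = H × n = 2.0546 × 1409
= 2894.91 bits


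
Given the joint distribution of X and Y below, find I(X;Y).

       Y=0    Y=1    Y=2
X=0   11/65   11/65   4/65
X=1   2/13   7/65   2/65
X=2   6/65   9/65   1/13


H(X) = 1.5707, H(Y) = 1.4867, H(X,Y) = 3.0281
I(X;Y) = H(X) + H(Y) - H(X,Y) = 0.0293 bits


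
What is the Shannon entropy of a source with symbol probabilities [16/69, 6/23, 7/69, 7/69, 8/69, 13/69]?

H(X) = -Σ p(x) log₂ p(x)
  -16/69 × log₂(16/69) = 0.4889
  -6/23 × log₂(6/23) = 0.5057
  -7/69 × log₂(7/69) = 0.3349
  -7/69 × log₂(7/69) = 0.3349
  -8/69 × log₂(8/69) = 0.3604
  -13/69 × log₂(13/69) = 0.4537
H(X) = 2.4786 bits


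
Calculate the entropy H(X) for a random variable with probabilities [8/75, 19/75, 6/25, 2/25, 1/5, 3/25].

H(X) = -Σ p(x) log₂ p(x)
  -8/75 × log₂(8/75) = 0.3444
  -19/75 × log₂(19/75) = 0.5018
  -6/25 × log₂(6/25) = 0.4941
  -2/25 × log₂(2/25) = 0.2915
  -1/5 × log₂(1/5) = 0.4644
  -3/25 × log₂(3/25) = 0.3671
H(X) = 2.4633 bits


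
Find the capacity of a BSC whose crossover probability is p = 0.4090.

For BSC with error probability p:
C = 1 - H(p) where H(p) is binary entropy
H(0.4090) = -0.4090 × log₂(0.4090) - 0.5910 × log₂(0.5910)
H(p) = 0.9760
C = 1 - 0.9760 = 0.0240 bits/use


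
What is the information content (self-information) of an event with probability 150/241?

Information content I(x) = -log₂(p(x))
I = -log₂(150/241) = -log₂(0.6224)
I = 0.6841 bits


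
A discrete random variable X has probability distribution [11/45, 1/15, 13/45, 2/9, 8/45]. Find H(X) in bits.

H(X) = -Σ p(x) log₂ p(x)
  -11/45 × log₂(11/45) = 0.4968
  -1/15 × log₂(1/15) = 0.2605
  -13/45 × log₂(13/45) = 0.5175
  -2/9 × log₂(2/9) = 0.4822
  -8/45 × log₂(8/45) = 0.4430
H(X) = 2.2000 bits


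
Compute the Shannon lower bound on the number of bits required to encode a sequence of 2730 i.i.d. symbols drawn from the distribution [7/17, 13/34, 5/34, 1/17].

Entropy H = 1.7046 bits/symbol
Minimum bits = H × n = 1.7046 × 2730
= 4653.48 bits


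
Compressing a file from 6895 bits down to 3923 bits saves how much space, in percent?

Space savings = (1 - Compressed/Original) × 100%
= (1 - 3923/6895) × 100%
= 43.10%


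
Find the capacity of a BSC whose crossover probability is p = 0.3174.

For BSC with error probability p:
C = 1 - H(p) where H(p) is binary entropy
H(0.3174) = -0.3174 × log₂(0.3174) - 0.6826 × log₂(0.6826)
H(p) = 0.9015
C = 1 - 0.9015 = 0.0985 bits/use


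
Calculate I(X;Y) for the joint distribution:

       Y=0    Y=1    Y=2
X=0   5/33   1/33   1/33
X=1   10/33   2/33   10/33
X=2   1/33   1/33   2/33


H(X) = 1.2335, H(Y) = 1.4048, H(X,Y) = 2.5581
I(X;Y) = H(X) + H(Y) - H(X,Y) = 0.0803 bits


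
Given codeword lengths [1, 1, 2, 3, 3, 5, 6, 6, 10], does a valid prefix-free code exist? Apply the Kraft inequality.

Kraft inequality: Σ 2^(-l_i) ≤ 1 for prefix-free code
Calculating: 2^(-1) + 2^(-1) + 2^(-2) + 2^(-3) + 2^(-3) + 2^(-5) + 2^(-6) + 2^(-6) + 2^(-10)
= 0.5 + 0.5 + 0.25 + 0.125 + 0.125 + 0.03125 + 0.015625 + 0.015625 + 0.0009765625
= 1.5635
Since 1.5635 > 1, prefix-free code does not exist


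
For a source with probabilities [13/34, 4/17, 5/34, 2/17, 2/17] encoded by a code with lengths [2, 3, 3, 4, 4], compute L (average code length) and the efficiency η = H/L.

Average length L = Σ p_i × l_i = 2.8529 bits
Entropy H = 2.1547 bits
Efficiency η = H/L × 100% = 75.52%


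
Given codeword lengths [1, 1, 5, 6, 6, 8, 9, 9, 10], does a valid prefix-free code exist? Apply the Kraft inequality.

Kraft inequality: Σ 2^(-l_i) ≤ 1 for prefix-free code
Calculating: 2^(-1) + 2^(-1) + 2^(-5) + 2^(-6) + 2^(-6) + 2^(-8) + 2^(-9) + 2^(-9) + 2^(-10)
= 0.5 + 0.5 + 0.03125 + 0.015625 + 0.015625 + 0.00390625 + 0.001953125 + 0.001953125 + 0.0009765625
= 1.0713
Since 1.0713 > 1, prefix-free code does not exist


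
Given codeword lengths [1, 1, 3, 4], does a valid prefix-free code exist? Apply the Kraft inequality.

Kraft inequality: Σ 2^(-l_i) ≤ 1 for prefix-free code
Calculating: 2^(-1) + 2^(-1) + 2^(-3) + 2^(-4)
= 0.5 + 0.5 + 0.125 + 0.0625
= 1.1875
Since 1.1875 > 1, prefix-free code does not exist


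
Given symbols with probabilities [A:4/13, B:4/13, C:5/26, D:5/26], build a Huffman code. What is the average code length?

Huffman tree construction:
Combine smallest probabilities repeatedly
Resulting codes:
  A: 10 (length 2)
  B: 11 (length 2)
  C: 00 (length 2)
  D: 01 (length 2)
Average length = Σ p(s) × length(s) = 2.0000 bits


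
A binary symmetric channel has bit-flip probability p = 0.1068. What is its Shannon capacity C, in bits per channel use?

For BSC with error probability p:
C = 1 - H(p) where H(p) is binary entropy
H(0.1068) = -0.1068 × log₂(0.1068) - 0.8932 × log₂(0.8932)
H(p) = 0.4902
C = 1 - 0.4902 = 0.5098 bits/use


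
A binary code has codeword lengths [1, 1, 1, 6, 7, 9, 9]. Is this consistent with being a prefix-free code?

Kraft inequality: Σ 2^(-l_i) ≤ 1 for prefix-free code
Calculating: 2^(-1) + 2^(-1) + 2^(-1) + 2^(-6) + 2^(-7) + 2^(-9) + 2^(-9)
= 0.5 + 0.5 + 0.5 + 0.015625 + 0.0078125 + 0.001953125 + 0.001953125
= 1.5273
Since 1.5273 > 1, prefix-free code does not exist


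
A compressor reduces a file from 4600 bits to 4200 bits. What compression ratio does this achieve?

Compression ratio = Original / Compressed
= 4600 / 4200 = 1.10:1


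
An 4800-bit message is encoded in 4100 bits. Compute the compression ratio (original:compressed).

Compression ratio = Original / Compressed
= 4800 / 4100 = 1.17:1


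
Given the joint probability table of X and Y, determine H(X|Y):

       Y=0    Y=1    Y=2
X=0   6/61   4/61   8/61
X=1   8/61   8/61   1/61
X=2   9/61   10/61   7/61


H(X|Y) = Σ_y p(y) H(X|Y=y)
  p(Y=0) = 23/61, H(X|Y=0) = 1.5653
  p(Y=1) = 22/61, H(X|Y=1) = 1.4949
  p(Y=2) = 16/61, H(X|Y=2) = 1.2718
H(X|Y) = 0.3770×1.5653 + 0.3607×1.4949 + 0.2623×1.2718 = 1.4629 bits


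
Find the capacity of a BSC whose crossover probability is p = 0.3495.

For BSC with error probability p:
C = 1 - H(p) where H(p) is binary entropy
H(0.3495) = -0.3495 × log₂(0.3495) - 0.6505 × log₂(0.6505)
H(p) = 0.9336
C = 1 - 0.9336 = 0.0664 bits/use


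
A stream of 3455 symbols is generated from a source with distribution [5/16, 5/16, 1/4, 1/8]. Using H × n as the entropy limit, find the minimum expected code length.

Entropy H = 1.9238 bits/symbol
Minimum bits = H × n = 1.9238 × 3455
= 6646.71 bits


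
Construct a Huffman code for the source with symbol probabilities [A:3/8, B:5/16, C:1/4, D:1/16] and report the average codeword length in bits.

Huffman tree construction:
Combine smallest probabilities repeatedly
Resulting codes:
  A: 0 (length 1)
  B: 10 (length 2)
  C: 111 (length 3)
  D: 110 (length 3)
Average length = Σ p(s) × length(s) = 1.9375 bits


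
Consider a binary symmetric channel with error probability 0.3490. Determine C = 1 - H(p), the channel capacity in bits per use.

For BSC with error probability p:
C = 1 - H(p) where H(p) is binary entropy
H(0.3490) = -0.3490 × log₂(0.3490) - 0.6510 × log₂(0.6510)
H(p) = 0.9332
C = 1 - 0.9332 = 0.0668 bits/use


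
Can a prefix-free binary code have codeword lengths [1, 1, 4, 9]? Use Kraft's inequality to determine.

Kraft inequality: Σ 2^(-l_i) ≤ 1 for prefix-free code
Calculating: 2^(-1) + 2^(-1) + 2^(-4) + 2^(-9)
= 0.5 + 0.5 + 0.0625 + 0.001953125
= 1.0645
Since 1.0645 > 1, prefix-free code does not exist


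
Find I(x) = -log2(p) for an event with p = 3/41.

Information content I(x) = -log₂(p(x))
I = -log₂(3/41) = -log₂(0.0732)
I = 3.7726 bits


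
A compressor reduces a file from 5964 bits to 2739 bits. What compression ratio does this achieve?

Compression ratio = Original / Compressed
= 5964 / 2739 = 2.18:1


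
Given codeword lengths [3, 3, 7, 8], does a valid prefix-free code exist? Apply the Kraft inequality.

Kraft inequality: Σ 2^(-l_i) ≤ 1 for prefix-free code
Calculating: 2^(-3) + 2^(-3) + 2^(-7) + 2^(-8)
= 0.125 + 0.125 + 0.0078125 + 0.00390625
= 0.2617
Since 0.2617 ≤ 1, prefix-free code exists


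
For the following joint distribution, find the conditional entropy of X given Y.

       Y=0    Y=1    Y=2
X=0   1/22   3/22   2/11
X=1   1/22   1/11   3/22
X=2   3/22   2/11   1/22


H(X|Y) = Σ_y p(y) H(X|Y=y)
  p(Y=0) = 5/22, H(X|Y=0) = 1.3710
  p(Y=1) = 9/22, H(X|Y=1) = 1.5305
  p(Y=2) = 4/11, H(X|Y=2) = 1.4056
H(X|Y) = 0.2273×1.3710 + 0.4091×1.5305 + 0.3636×1.4056 = 1.4488 bits


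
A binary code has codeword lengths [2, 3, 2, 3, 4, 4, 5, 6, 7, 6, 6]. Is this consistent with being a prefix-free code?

Kraft inequality: Σ 2^(-l_i) ≤ 1 for prefix-free code
Calculating: 2^(-2) + 2^(-3) + 2^(-2) + 2^(-3) + 2^(-4) + 2^(-4) + 2^(-5) + 2^(-6) + 2^(-7) + 2^(-6) + 2^(-6)
= 0.25 + 0.125 + 0.25 + 0.125 + 0.0625 + 0.0625 + 0.03125 + 0.015625 + 0.0078125 + 0.015625 + 0.015625
= 0.9609
Since 0.9609 ≤ 1, prefix-free code exists


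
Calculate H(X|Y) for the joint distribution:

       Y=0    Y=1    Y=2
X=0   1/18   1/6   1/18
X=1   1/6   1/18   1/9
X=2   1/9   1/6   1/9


H(X|Y) = Σ_y p(y) H(X|Y=y)
  p(Y=0) = 1/3, H(X|Y=0) = 1.4591
  p(Y=1) = 7/18, H(X|Y=1) = 1.4488
  p(Y=2) = 5/18, H(X|Y=2) = 1.5219
H(X|Y) = 0.3333×1.4591 + 0.3889×1.4488 + 0.2778×1.5219 = 1.4726 bits


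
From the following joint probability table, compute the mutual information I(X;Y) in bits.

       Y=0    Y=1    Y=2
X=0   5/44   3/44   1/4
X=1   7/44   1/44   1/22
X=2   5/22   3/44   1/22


H(X) = 1.5382, H(Y) = 1.4512, H(X,Y) = 2.8221
I(X;Y) = H(X) + H(Y) - H(X,Y) = 0.1673 bits


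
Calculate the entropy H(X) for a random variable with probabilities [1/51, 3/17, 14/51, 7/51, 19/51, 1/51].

H(X) = -Σ p(x) log₂ p(x)
  -1/51 × log₂(1/51) = 0.1112
  -3/17 × log₂(3/17) = 0.4416
  -14/51 × log₂(14/51) = 0.5120
  -7/51 × log₂(7/51) = 0.3932
  -19/51 × log₂(19/51) = 0.5307
  -1/51 × log₂(1/51) = 0.1112
H(X) = 2.1000 bits


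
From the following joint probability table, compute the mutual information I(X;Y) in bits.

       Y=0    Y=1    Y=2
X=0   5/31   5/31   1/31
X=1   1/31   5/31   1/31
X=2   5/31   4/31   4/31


H(X) = 1.5409, H(Y) = 1.5069, H(X,Y) = 2.9400
I(X;Y) = H(X) + H(Y) - H(X,Y) = 0.1078 bits


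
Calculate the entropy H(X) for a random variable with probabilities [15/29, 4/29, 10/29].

H(X) = -Σ p(x) log₂ p(x)
  -15/29 × log₂(15/29) = 0.4919
  -4/29 × log₂(4/29) = 0.3942
  -10/29 × log₂(10/29) = 0.5297
H(X) = 1.4158 bits


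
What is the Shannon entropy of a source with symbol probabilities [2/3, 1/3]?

H(X) = -Σ p(x) log₂ p(x)
  -2/3 × log₂(2/3) = 0.3900
  -1/3 × log₂(1/3) = 0.5283
H(X) = 0.9183 bits


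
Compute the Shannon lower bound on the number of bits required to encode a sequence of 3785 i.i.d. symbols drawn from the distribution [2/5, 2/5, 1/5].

Entropy H = 1.5219 bits/symbol
Minimum bits = H × n = 1.5219 × 3785
= 5760.50 bits


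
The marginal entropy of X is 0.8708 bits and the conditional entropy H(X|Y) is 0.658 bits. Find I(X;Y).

I(X;Y) = H(X) - H(X|Y)
I(X;Y) = 0.8708 - 0.658 = 0.2128 bits


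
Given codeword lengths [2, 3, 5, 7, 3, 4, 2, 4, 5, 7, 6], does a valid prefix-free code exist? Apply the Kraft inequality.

Kraft inequality: Σ 2^(-l_i) ≤ 1 for prefix-free code
Calculating: 2^(-2) + 2^(-3) + 2^(-5) + 2^(-7) + 2^(-3) + 2^(-4) + 2^(-2) + 2^(-4) + 2^(-5) + 2^(-7) + 2^(-6)
= 0.25 + 0.125 + 0.03125 + 0.0078125 + 0.125 + 0.0625 + 0.25 + 0.0625 + 0.03125 + 0.0078125 + 0.015625
= 0.9688
Since 0.9688 ≤ 1, prefix-free code exists


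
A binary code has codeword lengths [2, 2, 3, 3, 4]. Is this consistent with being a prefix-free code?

Kraft inequality: Σ 2^(-l_i) ≤ 1 for prefix-free code
Calculating: 2^(-2) + 2^(-2) + 2^(-3) + 2^(-3) + 2^(-4)
= 0.25 + 0.25 + 0.125 + 0.125 + 0.0625
= 0.8125
Since 0.8125 ≤ 1, prefix-free code exists


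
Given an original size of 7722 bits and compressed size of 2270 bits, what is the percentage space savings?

Space savings = (1 - Compressed/Original) × 100%
= (1 - 2270/7722) × 100%
= 70.60%


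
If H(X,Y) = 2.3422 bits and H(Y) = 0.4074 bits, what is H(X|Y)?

Chain rule: H(X,Y) = H(X|Y) + H(Y)
H(X|Y) = H(X,Y) - H(Y) = 2.3422 - 0.4074 = 1.9348 bits


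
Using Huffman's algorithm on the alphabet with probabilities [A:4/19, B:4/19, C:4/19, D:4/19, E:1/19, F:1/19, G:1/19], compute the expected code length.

Huffman tree construction:
Combine smallest probabilities repeatedly
Resulting codes:
  A: 111 (length 3)
  B: 00 (length 2)
  C: 01 (length 2)
  D: 10 (length 2)
  E: 11010 (length 5)
  F: 11011 (length 5)
  G: 1100 (length 4)
Average length = Σ p(s) × length(s) = 2.6316 bits


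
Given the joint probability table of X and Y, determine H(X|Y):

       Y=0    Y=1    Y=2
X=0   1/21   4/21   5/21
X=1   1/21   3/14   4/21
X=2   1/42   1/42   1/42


H(X|Y) = Σ_y p(y) H(X|Y=y)
  p(Y=0) = 5/42, H(X|Y=0) = 1.5219
  p(Y=1) = 3/7, H(X|Y=1) = 1.2516
  p(Y=2) = 19/42, H(X|Y=2) = 1.2364
H(X|Y) = 0.1190×1.5219 + 0.4286×1.2516 + 0.4524×1.2364 = 1.2769 bits


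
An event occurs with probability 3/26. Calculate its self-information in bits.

Information content I(x) = -log₂(p(x))
I = -log₂(3/26) = -log₂(0.1154)
I = 3.1155 bits
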